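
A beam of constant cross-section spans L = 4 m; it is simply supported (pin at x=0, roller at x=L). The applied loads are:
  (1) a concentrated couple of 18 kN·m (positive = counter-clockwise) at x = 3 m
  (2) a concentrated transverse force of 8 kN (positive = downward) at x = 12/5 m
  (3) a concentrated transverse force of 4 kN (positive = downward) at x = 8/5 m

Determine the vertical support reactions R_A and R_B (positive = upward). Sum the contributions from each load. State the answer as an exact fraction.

R_A = 101/10 kN, R_B = 19/10 kN

Load 1 — applied couple M₀=18 kN·m at a=3 m (b=L-a=1):
  R_A = M₀/L = 18/4 = 9/2 kN
  R_B = -M₀/L = -18/4 = -9/2 kN
Load 2 — point force P=8 kN at a=12/5 m (b=L-a=8/5):
  R_A = Pb/L = 8·(8/5)/4 = 16/5 kN
  R_B = Pa/L = 8·(12/5)/4 = 24/5 kN
Load 3 — point force P=4 kN at a=8/5 m (b=L-a=12/5):
  R_A = Pb/L = 4·(12/5)/4 = 12/5 kN
  R_B = Pa/L = 4·(8/5)/4 = 8/5 kN
Superposition: R_A = 101/10 kN, R_B = 19/10 kN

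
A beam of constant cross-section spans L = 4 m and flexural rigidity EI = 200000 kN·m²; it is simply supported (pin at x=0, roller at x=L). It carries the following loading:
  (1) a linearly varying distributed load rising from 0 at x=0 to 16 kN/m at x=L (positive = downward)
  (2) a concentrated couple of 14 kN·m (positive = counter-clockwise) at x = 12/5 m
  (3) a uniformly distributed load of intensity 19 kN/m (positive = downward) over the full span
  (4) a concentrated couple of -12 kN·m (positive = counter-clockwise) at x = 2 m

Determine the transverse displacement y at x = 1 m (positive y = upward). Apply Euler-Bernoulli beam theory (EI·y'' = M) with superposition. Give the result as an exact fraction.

Load 1 — triangular load w₀=16 kN/m (0→w₀ over full span):
  y_1 = -w₀x(7L⁴-10L²x²+3x⁴)/(360LEI) = -16·1·(7·4⁴-10·4²·1²+3·1⁴)/(360·4·200000) = -109/1200000 m
Load 2 — applied couple M₀=14 kN·m at a=12/5 m (b=L-a=8/5):
  y_2 = (M₀x³/(6L)+C₁x)/EI  [x≤a] with C₁=M₀(3b²-L²)/(6L)=-364/75 = (14·1³/(6·4)+(-364/75)·1)/200000 = -427/20000000 m
Load 3 — uniform load w=19 kN/m over full span:
  y_3 = -wx(L³-2Lx²+x³)/(24EI) = -19·1·(4³-2·4·1²+1³)/(24·200000) = -361/1600000 m
Load 4 — applied couple M₀=-12 kN·m at a=2 m (b=L-a=2):
  y_4 = (M₀x³/(6L)+C₁x)/EI  [x≤a] with C₁=M₀(3b²-L²)/(6L)=2 = ((-12)·1³/(6·4)+2·1)/200000 = 3/400000 m
Superposition: y = Σ y_i = -39637/120000000 m ≈ -0.000330 m

y(1) = -39637/120000000 m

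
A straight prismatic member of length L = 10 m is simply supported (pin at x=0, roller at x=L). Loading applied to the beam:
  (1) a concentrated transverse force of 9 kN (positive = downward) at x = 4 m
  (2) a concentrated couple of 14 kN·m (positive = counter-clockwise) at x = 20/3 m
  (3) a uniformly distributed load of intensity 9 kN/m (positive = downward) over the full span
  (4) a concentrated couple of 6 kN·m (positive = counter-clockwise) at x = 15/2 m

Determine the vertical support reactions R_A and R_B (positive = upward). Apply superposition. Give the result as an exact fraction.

Load 1 — point force P=9 kN at a=4 m (b=L-a=6):
  R_A = Pb/L = 9·6/10 = 27/5 kN
  R_B = Pa/L = 9·4/10 = 18/5 kN
Load 2 — applied couple M₀=14 kN·m at a=20/3 m (b=L-a=10/3):
  R_A = M₀/L = 14/10 = 7/5 kN
  R_B = -M₀/L = -14/10 = -7/5 kN
Load 3 — uniform load w=9 kN/m over full span:
  R_A = wL/2 = 9·10/2 = 45 kN
  R_B = wL/2 = 9·10/2 = 45 kN
Load 4 — applied couple M₀=6 kN·m at a=15/2 m (b=L-a=5/2):
  R_A = M₀/L = 6/10 = 3/5 kN
  R_B = -M₀/L = -6/10 = -3/5 kN
Superposition: R_A = 262/5 kN, R_B = 233/5 kN

R_A = 262/5 kN, R_B = 233/5 kN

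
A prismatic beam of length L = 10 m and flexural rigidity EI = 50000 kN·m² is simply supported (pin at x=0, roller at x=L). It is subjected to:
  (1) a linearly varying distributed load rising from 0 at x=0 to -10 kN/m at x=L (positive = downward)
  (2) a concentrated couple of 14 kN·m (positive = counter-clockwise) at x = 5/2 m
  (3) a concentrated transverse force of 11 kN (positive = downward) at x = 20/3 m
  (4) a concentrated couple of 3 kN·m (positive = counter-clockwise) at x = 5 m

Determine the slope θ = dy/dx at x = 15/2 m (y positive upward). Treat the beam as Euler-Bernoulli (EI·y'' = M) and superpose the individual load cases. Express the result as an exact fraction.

Load 1 — triangular load w₀=-10 kN/m (0→w₀ over full span):
  θ_1 = -w₀(7L⁴-30L²x²+15x⁴)/(360LEI) = -(-10)·(7·10⁴-30·10²·(15/2)²+15·(15/2)⁴)/(360·10·50000) = -1313/460800 rad
Load 2 — applied couple M₀=14 kN·m at a=5/2 m (b=L-a=15/2):
  θ_2 = (M₀x²/(2L)-M₀(x-a)+C₁)/EI  [x>a] with C₁=M₀(3b²-L²)/(6L)=385/24 = (14·(15/2)²/(2·10)-14·((15/2)-(5/2))+(385/24))/50000 = -7/24000 rad
Load 3 — point force P=11 kN at a=20/3 m (b=L-a=10/3):
  θ_3 = -Pa(2L²-6Lx+3x²+a²)/(6LEI)  [x>a] = -11·(20/3)·(2·10²-6·10·(15/2)+3·(15/2)²+(20/3)²)/(6·10·50000) = 583/648000 rad
Load 4 — applied couple M₀=3 kN·m at a=5 m (b=L-a=5):
  θ_4 = (M₀x²/(2L)-M₀(x-a)+C₁)/EI  [x>a] with C₁=M₀(3b²-L²)/(6L)=-5/4 = (3·(15/2)²/(2·10)-3·((15/2)-5)+(-5/4))/50000 = -1/160000 rad
Superposition: θ = Σ θ_i = -233033/103680000 rad ≈ -0.002248 rad

θ(15/2) = -233033/103680000 rad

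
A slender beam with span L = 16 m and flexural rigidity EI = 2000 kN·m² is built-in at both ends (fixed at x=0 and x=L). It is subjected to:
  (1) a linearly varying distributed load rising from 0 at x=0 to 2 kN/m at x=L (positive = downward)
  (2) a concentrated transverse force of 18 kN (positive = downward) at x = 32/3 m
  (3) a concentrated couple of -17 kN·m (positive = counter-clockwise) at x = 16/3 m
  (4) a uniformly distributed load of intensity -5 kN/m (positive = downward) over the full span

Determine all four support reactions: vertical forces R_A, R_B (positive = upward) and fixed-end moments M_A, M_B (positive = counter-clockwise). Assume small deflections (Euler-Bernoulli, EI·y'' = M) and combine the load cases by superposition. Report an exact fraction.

Load 1 — triangular load w₀=2 kN/m (0→w₀ over full span):
  R_A = 3w₀L/20 = 3·2·16/20 = 24/5 kN
  M_A = w₀L²/30 = 2·16²/30 = 256/15 kN·m
  R_B = 7w₀L/20 = 7·2·16/20 = 56/5 kN
  M_B = -w₀L²/20 = -2·16²/20 = -128/5 kN·m
Load 2 — point force P=18 kN at a=32/3 m (b=L-a=16/3):
  R_A = Pb²(3a+b)/L³ = 18·(16/3)²·(3·(32/3)+(16/3))/16³ = 14/3 kN
  M_A = Pab²/L² = 18·(32/3)·(16/3)²/16² = 64/3 kN·m
  R_B = Pa²(a+3b)/L³ = 18·(32/3)²·((32/3)+3·(16/3))/16³ = 40/3 kN
  M_B = -Pa²b/L² = -18·(32/3)²·(16/3)/16² = -128/3 kN·m
Load 3 — applied couple M₀=-17 kN·m at a=16/3 m (b=L-a=32/3):
  R_A = 6M₀ab/L³ = 6·(-17)·(16/3)·(32/3)/16³ = -17/12 kN
  M_A = M₀b(2a-b)/L² = (-17)·(32/3)·(2·(16/3)-(32/3))/16² = 0 kN·m
  R_B = -6M₀ab/L³ = -6·(-17)·(16/3)·(32/3)/16³ = 17/12 kN
  M_B = M₀a(2b-a)/L² = (-17)·(16/3)·(2·(32/3)-(16/3))/16² = -17/3 kN·m
Load 4 — uniform load w=-5 kN/m over full span:
  R_A = wL/2 = (-5)·16/2 = -40 kN
  M_A = wL²/12 = (-5)·16²/12 = -320/3 kN·m
  R_B = wL/2 = (-5)·16/2 = -40 kN
  M_B = -wL²/12 = -(-5)·16²/12 = 320/3 kN·m
Superposition: R_A = -639/20 kN, M_A = -1024/15 kN·m, R_B = -281/20 kN, M_B = 491/15 kN·m

R_A = -639/20 kN, M_A = -1024/15 kN·m, R_B = -281/20 kN, M_B = 491/15 kN·m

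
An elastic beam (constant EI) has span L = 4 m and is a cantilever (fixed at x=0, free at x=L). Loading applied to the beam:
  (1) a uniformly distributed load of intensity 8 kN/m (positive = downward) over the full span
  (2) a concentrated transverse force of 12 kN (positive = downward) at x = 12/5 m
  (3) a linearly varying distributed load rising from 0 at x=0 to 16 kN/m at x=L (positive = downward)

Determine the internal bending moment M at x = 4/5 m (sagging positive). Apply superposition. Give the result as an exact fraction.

M(4/5) = -45088/375 kN·m

Load 1 — uniform load w=8 kN/m over full span:
  M_1 = -w(L-x)²/2 = -8·(4-(4/5))²/2 = -1024/25 kN·m
Load 2 — point force P=12 kN at a=12/5 m (b=L-a=8/5):
  M_2 = -P(a-x)  [x≤a] = -12·((12/5)-(4/5)) = -96/5 kN·m
Load 3 — triangular load w₀=16 kN/m (0→w₀ over full span):
  M_3 = w₀Lx/2 - w₀L²/3 - w₀x³/(6L) = 16·4·(4/5)/2 - 16·4²/3 - 16·(4/5)³/(6·4) = -22528/375 kN·m
Superposition: M = Σ M_i = -45088/375 kN·m ≈ -120.234667 kN·m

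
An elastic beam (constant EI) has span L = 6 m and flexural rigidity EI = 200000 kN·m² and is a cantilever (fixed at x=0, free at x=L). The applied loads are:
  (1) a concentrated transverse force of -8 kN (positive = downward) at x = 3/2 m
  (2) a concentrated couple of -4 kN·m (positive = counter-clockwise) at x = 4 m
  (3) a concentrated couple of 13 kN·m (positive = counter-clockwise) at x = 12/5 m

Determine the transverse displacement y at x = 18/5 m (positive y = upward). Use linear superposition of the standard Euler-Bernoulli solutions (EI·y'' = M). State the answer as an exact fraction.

Load 1 — point force P=-8 kN at a=3/2 m (b=L-a=9/2):
  y_1 = -Pa²(3x-a)/(6EI)  [x>a] = -(-8)·(3/2)²·(3·(18/5)-(3/2))/(6·200000) = 279/2000000 m
Load 2 — applied couple M₀=-4 kN·m at a=4 m (b=L-a=2):
  y_2 = M₀x²/(2EI)  [x≤a] = (-4)·(18/5)²/(2·200000) = -81/625000 m
Load 3 — applied couple M₀=13 kN·m at a=12/5 m (b=L-a=18/5):
  y_3 = M₀a(2x-a)/(2EI)  [x>a] = 13·(12/5)·(2·(18/5)-(12/5))/(2·200000) = 117/312500 m
Superposition: y = Σ y_i = 3843/10000000 m ≈ 0.000384 m

y(18/5) = 3843/10000000 m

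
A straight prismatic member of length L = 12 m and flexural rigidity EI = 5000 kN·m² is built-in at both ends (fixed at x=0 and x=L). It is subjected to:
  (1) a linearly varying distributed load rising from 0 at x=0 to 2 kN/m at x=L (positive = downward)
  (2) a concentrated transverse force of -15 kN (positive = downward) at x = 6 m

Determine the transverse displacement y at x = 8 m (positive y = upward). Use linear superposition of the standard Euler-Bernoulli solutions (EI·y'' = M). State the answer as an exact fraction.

y(8) = 613/56250 m

Load 1 — triangular load w₀=2 kN/m (0→w₀ over full span):
  y_1 = -w₀x²(L-x)²(x+2L)/(120LEI) = -2·8²·(12-8)²·(8+2·12)/(120·12·5000) = -256/28125 m
Load 2 — point force P=-15 kN at a=6 m (b=L-a=6):
  y_2 = -Pa²(L-x)²(3bL-(3b+a)(L-x))/(6L³EI)  [x>a] = -(-15)·6²·(12-8)²·(3·6·12-(3·6+6)·(12-8))/(6·12³·5000) = 1/50 m
Superposition: y = Σ y_i = 613/56250 m ≈ 0.010898 m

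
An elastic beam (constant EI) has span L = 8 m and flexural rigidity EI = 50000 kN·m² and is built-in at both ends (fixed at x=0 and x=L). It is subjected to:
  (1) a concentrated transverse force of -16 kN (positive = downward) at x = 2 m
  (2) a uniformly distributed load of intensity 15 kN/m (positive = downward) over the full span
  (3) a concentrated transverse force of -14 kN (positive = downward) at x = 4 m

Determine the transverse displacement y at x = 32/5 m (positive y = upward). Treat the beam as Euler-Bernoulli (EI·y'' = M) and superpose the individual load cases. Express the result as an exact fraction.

y(32/5) = -1088/1171875 m

Load 1 — point force P=-16 kN at a=2 m (b=L-a=6):
  y_1 = -Pa²(L-x)²(3bL-(3b+a)(L-x))/(6L³EI)  [x>a] = -(-16)·2²·(8-(32/5))²·(3·6·8-(3·6+2)·(8-(32/5)))/(6·8³·50000) = 28/234375 m
Load 2 — uniform load w=15 kN/m over full span:
  y_2 = -wx²(L-x)²/(24EI) = -15·(32/5)²·(8-(32/5))²/(24·50000) = -512/390625 m
Load 3 — point force P=-14 kN at a=4 m (b=L-a=4):
  y_3 = -Pa²(L-x)²(3bL-(3b+a)(L-x))/(6L³EI)  [x>a] = -(-14)·4²·(8-(32/5))²·(3·4·8-(3·4+4)·(8-(32/5)))/(6·8³·50000) = 308/1171875 m
Superposition: y = Σ y_i = -1088/1171875 m ≈ -0.000928 m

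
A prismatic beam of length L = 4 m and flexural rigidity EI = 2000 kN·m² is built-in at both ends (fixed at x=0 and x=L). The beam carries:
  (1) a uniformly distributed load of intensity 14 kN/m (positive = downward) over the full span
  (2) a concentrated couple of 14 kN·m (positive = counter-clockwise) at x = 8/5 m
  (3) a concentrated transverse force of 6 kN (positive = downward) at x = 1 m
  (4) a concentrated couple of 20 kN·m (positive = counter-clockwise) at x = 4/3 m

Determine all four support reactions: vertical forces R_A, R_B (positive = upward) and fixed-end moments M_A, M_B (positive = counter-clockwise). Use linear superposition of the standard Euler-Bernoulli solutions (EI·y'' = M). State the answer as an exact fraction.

Load 1 — uniform load w=14 kN/m over full span:
  R_A = wL/2 = 14·4/2 = 28 kN
  M_A = wL²/12 = 14·4²/12 = 56/3 kN·m
  R_B = wL/2 = 14·4/2 = 28 kN
  M_B = -wL²/12 = -14·4²/12 = -56/3 kN·m
Load 2 — applied couple M₀=14 kN·m at a=8/5 m (b=L-a=12/5):
  R_A = 6M₀ab/L³ = 6·14·(8/5)·(12/5)/4³ = 126/25 kN
  M_A = M₀b(2a-b)/L² = 14·(12/5)·(2·(8/5)-(12/5))/4² = 42/25 kN·m
  R_B = -6M₀ab/L³ = -6·14·(8/5)·(12/5)/4³ = -126/25 kN
  M_B = M₀a(2b-a)/L² = 14·(8/5)·(2·(12/5)-(8/5))/4² = 112/25 kN·m
Load 3 — point force P=6 kN at a=1 m (b=L-a=3):
  R_A = Pb²(3a+b)/L³ = 6·3²·(3·1+3)/4³ = 81/16 kN
  M_A = Pab²/L² = 6·1·3²/4² = 27/8 kN·m
  R_B = Pa²(a+3b)/L³ = 6·1²·(1+3·3)/4³ = 15/16 kN
  M_B = -Pa²b/L² = -6·1²·3/4² = -9/8 kN·m
Load 4 — applied couple M₀=20 kN·m at a=4/3 m (b=L-a=8/3):
  R_A = 6M₀ab/L³ = 6·20·(4/3)·(8/3)/4³ = 20/3 kN
  M_A = M₀b(2a-b)/L² = 20·(8/3)·(2·(4/3)-(8/3))/4² = 0 kN·m
  R_B = -6M₀ab/L³ = -6·20·(4/3)·(8/3)/4³ = -20/3 kN
  M_B = M₀a(2b-a)/L² = 20·(4/3)·(2·(8/3)-(4/3))/4² = 20/3 kN·m
Superposition: R_A = 53723/1200 kN, M_A = 14233/600 kN·m, R_B = 20677/1200 kN, M_B = -1729/200 kN·m

R_A = 53723/1200 kN, M_A = 14233/600 kN·m, R_B = 20677/1200 kN, M_B = -1729/200 kN·m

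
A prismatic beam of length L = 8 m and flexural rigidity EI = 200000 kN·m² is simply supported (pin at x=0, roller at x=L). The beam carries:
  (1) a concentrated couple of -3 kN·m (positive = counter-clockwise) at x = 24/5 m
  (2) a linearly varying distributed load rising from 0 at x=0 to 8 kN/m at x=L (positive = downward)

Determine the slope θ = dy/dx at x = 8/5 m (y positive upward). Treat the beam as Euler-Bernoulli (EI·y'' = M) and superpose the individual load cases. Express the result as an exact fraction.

Load 1 — applied couple M₀=-3 kN·m at a=24/5 m (b=L-a=16/5):
  θ_1 = (M₀x²/(2L)+C₁)/EI  [x≤a] with C₁=M₀(3b²-L²)/(6L)=52/25 = ((-3)·(8/5)²/(2·8)+(52/25))/200000 = 1/125000 rad
Load 2 — triangular load w₀=8 kN/m (0→w₀ over full span):
  θ_2 = -w₀(7L⁴-30L²x²+15x⁴)/(360LEI) = -8·(7·8⁴-30·8²·(8/5)²+15·(8/5)⁴)/(360·8·200000) = -5824/17578125 rad
Superposition: θ = Σ θ_i = -45467/140625000 rad ≈ -0.000323 rad

θ(8/5) = -45467/140625000 rad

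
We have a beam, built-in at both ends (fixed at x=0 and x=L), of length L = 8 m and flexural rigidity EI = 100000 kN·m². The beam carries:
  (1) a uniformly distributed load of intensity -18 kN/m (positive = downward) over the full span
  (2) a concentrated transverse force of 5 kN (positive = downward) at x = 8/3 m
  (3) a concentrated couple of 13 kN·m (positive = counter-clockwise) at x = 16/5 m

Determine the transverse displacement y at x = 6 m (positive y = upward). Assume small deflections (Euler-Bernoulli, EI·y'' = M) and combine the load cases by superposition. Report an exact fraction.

y(6) = 22073/20250000 m

Load 1 — uniform load w=-18 kN/m over full span:
  y_1 = -wx²(L-x)²/(24EI) = -(-18)·6²·(8-6)²/(24·100000) = 27/25000 m
Load 2 — point force P=5 kN at a=8/3 m (b=L-a=16/3):
  y_2 = -Pa²(L-x)²(3bL-(3b+a)(L-x))/(6L³EI)  [x>a] = -5·(8/3)²·(8-6)²·(3·(16/3)·8-(3·(16/3)+(8/3))·(8-6))/(6·8³·100000) = -17/405000 m
Load 3 — applied couple M₀=13 kN·m at a=16/5 m (b=L-a=24/5):
  y_3 = (R_Ax³/6 - M_Ax²/2 - M₀(x-a)²/2)/EI  [x>a] with R_A=117/50, M_A=39/25 = ((117/50)·6³/6 - (39/25)·6²/2 - 13·(6-(16/5))²/2)/100000 = 13/250000 m
Superposition: y = Σ y_i = 22073/20250000 m ≈ 0.001090 m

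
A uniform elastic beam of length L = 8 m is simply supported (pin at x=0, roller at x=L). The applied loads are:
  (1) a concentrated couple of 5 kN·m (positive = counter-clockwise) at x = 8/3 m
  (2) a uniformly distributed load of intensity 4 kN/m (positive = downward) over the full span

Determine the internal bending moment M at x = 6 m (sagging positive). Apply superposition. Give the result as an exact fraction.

Load 1 — applied couple M₀=5 kN·m at a=8/3 m (b=L-a=16/3):
  M_1 = M₀x/L - M₀  [x>a] = 5·6/8 - 5 = -5/4 kN·m
Load 2 — uniform load w=4 kN/m over full span:
  M_2 = wx(L-x)/2 = 4·6·(8-6)/2 = 24 kN·m
Superposition: M = Σ M_i = 91/4 kN·m ≈ 22.750000 kN·m

M(6) = 91/4 kN·m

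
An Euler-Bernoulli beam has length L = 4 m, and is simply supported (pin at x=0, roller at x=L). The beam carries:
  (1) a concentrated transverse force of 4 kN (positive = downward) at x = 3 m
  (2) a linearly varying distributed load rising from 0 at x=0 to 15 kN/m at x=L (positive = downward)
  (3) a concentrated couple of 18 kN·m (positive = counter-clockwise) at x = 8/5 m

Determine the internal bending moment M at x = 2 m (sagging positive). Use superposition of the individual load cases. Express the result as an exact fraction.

M(2) = 8 kN·m

Load 1 — point force P=4 kN at a=3 m (b=L-a=1):
  M_1 = Pbx/L  [x≤a] = 4·1·2/4 = 2 kN·m
Load 2 — triangular load w₀=15 kN/m (0→w₀ over full span):
  M_2 = w₀Lx/6 - w₀x³/(6L) = 15·4·2/6 - 15·2³/(6·4) = 15 kN·m
Load 3 — applied couple M₀=18 kN·m at a=8/5 m (b=L-a=12/5):
  M_3 = M₀x/L - M₀  [x>a] = 18·2/4 - 18 = -9 kN·m
Superposition: M = Σ M_i = 8 kN·m ≈ 8.000000 kN·m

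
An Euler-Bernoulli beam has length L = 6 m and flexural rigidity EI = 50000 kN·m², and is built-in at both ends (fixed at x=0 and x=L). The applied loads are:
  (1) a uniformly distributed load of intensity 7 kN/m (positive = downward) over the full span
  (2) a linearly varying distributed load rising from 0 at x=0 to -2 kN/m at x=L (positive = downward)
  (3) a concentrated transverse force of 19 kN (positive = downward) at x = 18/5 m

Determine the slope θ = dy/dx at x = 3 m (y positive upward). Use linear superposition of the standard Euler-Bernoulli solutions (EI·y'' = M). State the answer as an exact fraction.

θ(3) = -2511/50000000 rad

Load 1 — uniform load w=7 kN/m over full span:
  θ_1 = -wx(L-x)(L-2x)/(12EI) = -7·3·(6-3)·(6-2·3)/(12·50000) = 0 rad
Load 2 — triangular load w₀=-2 kN/m (0→w₀ over full span):
  θ_2 = -w₀(2x(L-x)(L-2x)(x+2L)+x²(L-x)²)/(120LEI) = -(-2)·(2·3·(6-3)·(6-2·3)·(3+2·6)+3²·(6-3)²)/(120·6·50000) = 9/2000000 rad
Load 3 — point force P=19 kN at a=18/5 m (b=L-a=12/5):
  θ_3 = -Pb²x(2aL-(3a+b)x)/(2L³EI)  [x≤a] = -19·(12/5)²·3·(2·(18/5)·6-(3·(18/5)+(12/5))·3)/(2·6³·50000) = -171/3125000 rad
Superposition: θ = Σ θ_i = -2511/50000000 rad ≈ -0.000050 rad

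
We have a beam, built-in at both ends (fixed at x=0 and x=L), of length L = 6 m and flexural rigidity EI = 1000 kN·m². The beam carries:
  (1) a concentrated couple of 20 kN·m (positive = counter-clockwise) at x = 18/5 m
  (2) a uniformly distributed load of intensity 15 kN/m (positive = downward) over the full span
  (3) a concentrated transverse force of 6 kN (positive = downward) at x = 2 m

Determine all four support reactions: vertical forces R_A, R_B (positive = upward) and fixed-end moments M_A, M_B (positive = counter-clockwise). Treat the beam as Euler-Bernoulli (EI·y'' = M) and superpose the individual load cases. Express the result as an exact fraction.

R_A = 2441/45 kN, M_A = 851/15 kN·m, R_B = 1879/45 kN, M_B = -679/15 kN·m

Load 1 — applied couple M₀=20 kN·m at a=18/5 m (b=L-a=12/5):
  R_A = 6M₀ab/L³ = 6·20·(18/5)·(12/5)/6³ = 24/5 kN
  M_A = M₀b(2a-b)/L² = 20·(12/5)·(2·(18/5)-(12/5))/6² = 32/5 kN·m
  R_B = -6M₀ab/L³ = -6·20·(18/5)·(12/5)/6³ = -24/5 kN
  M_B = M₀a(2b-a)/L² = 20·(18/5)·(2·(12/5)-(18/5))/6² = 12/5 kN·m
Load 2 — uniform load w=15 kN/m over full span:
  R_A = wL/2 = 15·6/2 = 45 kN
  M_A = wL²/12 = 15·6²/12 = 45 kN·m
  R_B = wL/2 = 15·6/2 = 45 kN
  M_B = -wL²/12 = -15·6²/12 = -45 kN·m
Load 3 — point force P=6 kN at a=2 m (b=L-a=4):
  R_A = Pb²(3a+b)/L³ = 6·4²·(3·2+4)/6³ = 40/9 kN
  M_A = Pab²/L² = 6·2·4²/6² = 16/3 kN·m
  R_B = Pa²(a+3b)/L³ = 6·2²·(2+3·4)/6³ = 14/9 kN
  M_B = -Pa²b/L² = -6·2²·4/6² = -8/3 kN·m
Superposition: R_A = 2441/45 kN, M_A = 851/15 kN·m, R_B = 1879/45 kN, M_B = -679/15 kN·m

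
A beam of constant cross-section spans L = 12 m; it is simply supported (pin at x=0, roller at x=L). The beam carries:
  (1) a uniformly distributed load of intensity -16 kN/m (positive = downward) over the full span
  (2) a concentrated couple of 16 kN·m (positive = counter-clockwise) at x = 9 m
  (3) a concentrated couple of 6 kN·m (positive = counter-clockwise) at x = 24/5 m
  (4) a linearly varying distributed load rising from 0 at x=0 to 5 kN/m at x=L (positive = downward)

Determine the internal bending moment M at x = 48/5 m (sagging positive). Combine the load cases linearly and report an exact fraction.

M(48/5) = -3854/25 kN·m

Load 1 — uniform load w=-16 kN/m over full span:
  M_1 = wx(L-x)/2 = (-16)·(48/5)·(12-(48/5))/2 = -4608/25 kN·m
Load 2 — applied couple M₀=16 kN·m at a=9 m (b=L-a=3):
  M_2 = M₀x/L - M₀  [x>a] = 16·(48/5)/12 - 16 = -16/5 kN·m
Load 3 — applied couple M₀=6 kN·m at a=24/5 m (b=L-a=36/5):
  M_3 = M₀x/L - M₀  [x>a] = 6·(48/5)/12 - 6 = -6/5 kN·m
Load 4 — triangular load w₀=5 kN/m (0→w₀ over full span):
  M_4 = w₀Lx/6 - w₀x³/(6L) = 5·12·(48/5)/6 - 5·(48/5)³/(6·12) = 864/25 kN·m
Superposition: M = Σ M_i = -3854/25 kN·m ≈ -154.160000 kN·m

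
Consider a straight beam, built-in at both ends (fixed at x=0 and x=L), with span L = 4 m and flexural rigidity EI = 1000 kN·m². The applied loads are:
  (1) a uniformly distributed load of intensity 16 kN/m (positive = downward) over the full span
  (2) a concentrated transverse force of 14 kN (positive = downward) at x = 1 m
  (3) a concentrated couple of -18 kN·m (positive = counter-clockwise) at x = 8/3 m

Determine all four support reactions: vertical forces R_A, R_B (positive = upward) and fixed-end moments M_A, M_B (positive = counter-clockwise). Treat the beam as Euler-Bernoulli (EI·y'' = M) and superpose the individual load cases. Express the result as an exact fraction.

Load 1 — uniform load w=16 kN/m over full span:
  R_A = wL/2 = 16·4/2 = 32 kN
  M_A = wL²/12 = 16·4²/12 = 64/3 kN·m
  R_B = wL/2 = 16·4/2 = 32 kN
  M_B = -wL²/12 = -16·4²/12 = -64/3 kN·m
Load 2 — point force P=14 kN at a=1 m (b=L-a=3):
  R_A = Pb²(3a+b)/L³ = 14·3²·(3·1+3)/4³ = 189/16 kN
  M_A = Pab²/L² = 14·1·3²/4² = 63/8 kN·m
  R_B = Pa²(a+3b)/L³ = 14·1²·(1+3·3)/4³ = 35/16 kN
  M_B = -Pa²b/L² = -14·1²·3/4² = -21/8 kN·m
Load 3 — applied couple M₀=-18 kN·m at a=8/3 m (b=L-a=4/3):
  R_A = 6M₀ab/L³ = 6·(-18)·(8/3)·(4/3)/4³ = -6 kN
  M_A = M₀b(2a-b)/L² = (-18)·(4/3)·(2·(8/3)-(4/3))/4² = -6 kN·m
  R_B = -6M₀ab/L³ = -6·(-18)·(8/3)·(4/3)/4³ = 6 kN
  M_B = M₀a(2b-a)/L² = (-18)·(8/3)·(2·(4/3)-(8/3))/4² = 0 kN·m
Superposition: R_A = 605/16 kN, M_A = 557/24 kN·m, R_B = 643/16 kN, M_B = -575/24 kN·m

R_A = 605/16 kN, M_A = 557/24 kN·m, R_B = 643/16 kN, M_B = -575/24 kN·m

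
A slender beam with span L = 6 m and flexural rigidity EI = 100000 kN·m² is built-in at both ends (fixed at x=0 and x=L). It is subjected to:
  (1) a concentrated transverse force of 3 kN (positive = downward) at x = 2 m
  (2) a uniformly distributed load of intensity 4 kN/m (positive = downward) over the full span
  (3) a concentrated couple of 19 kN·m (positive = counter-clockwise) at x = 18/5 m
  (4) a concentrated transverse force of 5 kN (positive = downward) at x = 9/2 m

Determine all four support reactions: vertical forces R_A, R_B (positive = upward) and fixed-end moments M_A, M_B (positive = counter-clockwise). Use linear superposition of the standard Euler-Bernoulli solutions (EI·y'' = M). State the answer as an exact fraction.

R_A = 140857/7200 kN, M_A = 53167/2400 kN·m, R_B = 89543/7200 kN, M_B = -36653/2400 kN·m

Load 1 — point force P=3 kN at a=2 m (b=L-a=4):
  R_A = Pb²(3a+b)/L³ = 3·4²·(3·2+4)/6³ = 20/9 kN
  M_A = Pab²/L² = 3·2·4²/6² = 8/3 kN·m
  R_B = Pa²(a+3b)/L³ = 3·2²·(2+3·4)/6³ = 7/9 kN
  M_B = -Pa²b/L² = -3·2²·4/6² = -4/3 kN·m
Load 2 — uniform load w=4 kN/m over full span:
  R_A = wL/2 = 4·6/2 = 12 kN
  M_A = wL²/12 = 4·6²/12 = 12 kN·m
  R_B = wL/2 = 4·6/2 = 12 kN
  M_B = -wL²/12 = -4·6²/12 = -12 kN·m
Load 3 — applied couple M₀=19 kN·m at a=18/5 m (b=L-a=12/5):
  R_A = 6M₀ab/L³ = 6·19·(18/5)·(12/5)/6³ = 114/25 kN
  M_A = M₀b(2a-b)/L² = 19·(12/5)·(2·(18/5)-(12/5))/6² = 152/25 kN·m
  R_B = -6M₀ab/L³ = -6·19·(18/5)·(12/5)/6³ = -114/25 kN
  M_B = M₀a(2b-a)/L² = 19·(18/5)·(2·(12/5)-(18/5))/6² = 57/25 kN·m
Load 4 — point force P=5 kN at a=9/2 m (b=L-a=3/2):
  R_A = Pb²(3a+b)/L³ = 5·(3/2)²·(3·(9/2)+(3/2))/6³ = 25/32 kN
  M_A = Pab²/L² = 5·(9/2)·(3/2)²/6² = 45/32 kN·m
  R_B = Pa²(a+3b)/L³ = 5·(9/2)²·((9/2)+3·(3/2))/6³ = 135/32 kN
  M_B = -Pa²b/L² = -5·(9/2)²·(3/2)/6² = -135/32 kN·m
Superposition: R_A = 140857/7200 kN, M_A = 53167/2400 kN·m, R_B = 89543/7200 kN, M_B = -36653/2400 kN·m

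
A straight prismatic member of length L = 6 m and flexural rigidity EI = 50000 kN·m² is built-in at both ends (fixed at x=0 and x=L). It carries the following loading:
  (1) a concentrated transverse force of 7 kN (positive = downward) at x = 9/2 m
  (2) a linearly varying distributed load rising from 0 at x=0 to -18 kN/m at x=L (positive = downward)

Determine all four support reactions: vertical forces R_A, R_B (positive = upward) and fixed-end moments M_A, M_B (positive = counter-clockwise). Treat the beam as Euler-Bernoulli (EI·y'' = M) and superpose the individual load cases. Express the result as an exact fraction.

R_A = -2417/160 kN, M_A = -3141/160 kN·m, R_B = -5103/160 kN, M_B = 4239/160 kN·m

Load 1 — point force P=7 kN at a=9/2 m (b=L-a=3/2):
  R_A = Pb²(3a+b)/L³ = 7·(3/2)²·(3·(9/2)+(3/2))/6³ = 35/32 kN
  M_A = Pab²/L² = 7·(9/2)·(3/2)²/6² = 63/32 kN·m
  R_B = Pa²(a+3b)/L³ = 7·(9/2)²·((9/2)+3·(3/2))/6³ = 189/32 kN
  M_B = -Pa²b/L² = -7·(9/2)²·(3/2)/6² = -189/32 kN·m
Load 2 — triangular load w₀=-18 kN/m (0→w₀ over full span):
  R_A = 3w₀L/20 = 3·(-18)·6/20 = -81/5 kN
  M_A = w₀L²/30 = (-18)·6²/30 = -108/5 kN·m
  R_B = 7w₀L/20 = 7·(-18)·6/20 = -189/5 kN
  M_B = -w₀L²/20 = -(-18)·6²/20 = 162/5 kN·m
Superposition: R_A = -2417/160 kN, M_A = -3141/160 kN·m, R_B = -5103/160 kN, M_B = 4239/160 kN·m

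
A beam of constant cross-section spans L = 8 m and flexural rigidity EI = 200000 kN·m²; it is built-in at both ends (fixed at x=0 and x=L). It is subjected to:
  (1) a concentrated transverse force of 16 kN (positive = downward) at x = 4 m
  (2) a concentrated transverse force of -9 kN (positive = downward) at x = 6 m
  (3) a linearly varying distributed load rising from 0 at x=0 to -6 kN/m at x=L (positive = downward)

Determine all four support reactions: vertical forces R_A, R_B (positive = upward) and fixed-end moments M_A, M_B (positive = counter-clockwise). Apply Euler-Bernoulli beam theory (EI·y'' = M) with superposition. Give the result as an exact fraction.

Load 1 — point force P=16 kN at a=4 m (b=L-a=4):
  R_A = Pb²(3a+b)/L³ = 16·4²·(3·4+4)/8³ = 8 kN
  M_A = Pab²/L² = 16·4·4²/8² = 16 kN·m
  R_B = Pa²(a+3b)/L³ = 16·4²·(4+3·4)/8³ = 8 kN
  M_B = -Pa²b/L² = -16·4²·4/8² = -16 kN·m
Load 2 — point force P=-9 kN at a=6 m (b=L-a=2):
  R_A = Pb²(3a+b)/L³ = (-9)·2²·(3·6+2)/8³ = -45/32 kN
  M_A = Pab²/L² = (-9)·6·2²/8² = -27/8 kN·m
  R_B = Pa²(a+3b)/L³ = (-9)·6²·(6+3·2)/8³ = -243/32 kN
  M_B = -Pa²b/L² = -(-9)·6²·2/8² = 81/8 kN·m
Load 3 — triangular load w₀=-6 kN/m (0→w₀ over full span):
  R_A = 3w₀L/20 = 3·(-6)·8/20 = -36/5 kN
  M_A = w₀L²/30 = (-6)·8²/30 = -64/5 kN·m
  R_B = 7w₀L/20 = 7·(-6)·8/20 = -84/5 kN
  M_B = -w₀L²/20 = -(-6)·8²/20 = 96/5 kN·m
Superposition: R_A = -97/160 kN, M_A = -7/40 kN·m, R_B = -2623/160 kN, M_B = 533/40 kN·m

R_A = -97/160 kN, M_A = -7/40 kN·m, R_B = -2623/160 kN, M_B = 533/40 kN·m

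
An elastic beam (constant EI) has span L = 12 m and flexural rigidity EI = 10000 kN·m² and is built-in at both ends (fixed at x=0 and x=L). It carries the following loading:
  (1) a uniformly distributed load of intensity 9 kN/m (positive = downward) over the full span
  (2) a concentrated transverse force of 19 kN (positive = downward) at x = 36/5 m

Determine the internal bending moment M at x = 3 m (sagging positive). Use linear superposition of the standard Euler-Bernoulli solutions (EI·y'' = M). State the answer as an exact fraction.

Load 1 — uniform load w=9 kN/m over full span:
  M_1 = wLx/2 - wL²/12 - wx²/2 = 9·12·3/2 - 9·12²/12 - 9·3²/2 = 27/2 kN·m
Load 2 — point force P=19 kN at a=36/5 m (b=L-a=24/5):
  M_2 = Pb²(3a+b)x/L³ - Pab²/L²  [x≤a] = 19·(24/5)²·(3·(36/5)+(24/5))·3/12³ - 19·(36/5)·(24/5)²/12² = -228/125 kN·m
Superposition: M = Σ M_i = 2919/250 kN·m ≈ 11.676000 kN·m

M(3) = 2919/250 kN·m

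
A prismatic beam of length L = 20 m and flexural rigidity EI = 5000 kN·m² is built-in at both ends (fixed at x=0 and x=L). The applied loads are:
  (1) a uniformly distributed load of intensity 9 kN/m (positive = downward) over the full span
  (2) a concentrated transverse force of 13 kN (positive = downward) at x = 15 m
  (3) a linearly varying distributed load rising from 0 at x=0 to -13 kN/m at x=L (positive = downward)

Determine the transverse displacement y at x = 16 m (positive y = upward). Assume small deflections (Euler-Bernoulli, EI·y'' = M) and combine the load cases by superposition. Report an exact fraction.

y(16) = -70357/750000 m

Load 1 — uniform load w=9 kN/m over full span:
  y_1 = -wx²(L-x)²/(24EI) = -9·16²·(20-16)²/(24·5000) = -192/625 m
Load 2 — point force P=13 kN at a=15 m (b=L-a=5):
  y_2 = -Pa²(L-x)²(3bL-(3b+a)(L-x))/(6L³EI)  [x>a] = -13·15²·(20-16)²·(3·5·20-(3·5+15)·(20-16))/(6·20³·5000) = -351/10000 m
Load 3 — triangular load w₀=-13 kN/m (0→w₀ over full span):
  y_3 = -w₀x²(L-x)²(x+2L)/(120LEI) = -(-13)·16²·(20-16)²·(16+2·20)/(120·20·5000) = 11648/46875 m
Superposition: y = Σ y_i = -70357/750000 m ≈ -0.093809 m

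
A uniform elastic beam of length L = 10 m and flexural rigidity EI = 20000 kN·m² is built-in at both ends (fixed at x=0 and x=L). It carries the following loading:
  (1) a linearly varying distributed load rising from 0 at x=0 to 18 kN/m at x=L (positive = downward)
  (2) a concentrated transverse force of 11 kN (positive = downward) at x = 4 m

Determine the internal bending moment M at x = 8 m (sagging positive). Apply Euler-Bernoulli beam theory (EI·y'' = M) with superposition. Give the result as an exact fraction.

Load 1 — triangular load w₀=18 kN/m (0→w₀ over full span):
  M_1 = 3w₀Lx/20 - w₀L²/30 - w₀x³/(6L) = 3·18·10·8/20 - 18·10²/30 - 18·8³/(6·10) = 12/5 kN·m
Load 2 — point force P=11 kN at a=4 m (b=L-a=6):
  M_2 = Pa²(a+3b)(L-x)/L³ - Pa²b/L²  [x>a] = 11·4²·(4+3·6)·(10-8)/10³ - 11·4²·6/10² = -352/125 kN·m
Superposition: M = Σ M_i = -52/125 kN·m ≈ -0.416000 kN·m

M(8) = -52/125 kN·m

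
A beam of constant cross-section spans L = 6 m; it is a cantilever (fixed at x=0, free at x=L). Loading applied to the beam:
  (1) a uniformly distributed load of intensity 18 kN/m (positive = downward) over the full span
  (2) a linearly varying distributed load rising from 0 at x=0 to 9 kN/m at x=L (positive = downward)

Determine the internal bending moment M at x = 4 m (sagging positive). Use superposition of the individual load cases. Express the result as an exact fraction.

Load 1 — uniform load w=18 kN/m over full span:
  M_1 = -w(L-x)²/2 = -18·(6-4)²/2 = -36 kN·m
Load 2 — triangular load w₀=9 kN/m (0→w₀ over full span):
  M_2 = w₀Lx/2 - w₀L²/3 - w₀x³/(6L) = 9·6·4/2 - 9·6²/3 - 9·4³/(6·6) = -16 kN·m
Superposition: M = Σ M_i = -52 kN·m ≈ -52.000000 kN·m

M(4) = -52 kN·m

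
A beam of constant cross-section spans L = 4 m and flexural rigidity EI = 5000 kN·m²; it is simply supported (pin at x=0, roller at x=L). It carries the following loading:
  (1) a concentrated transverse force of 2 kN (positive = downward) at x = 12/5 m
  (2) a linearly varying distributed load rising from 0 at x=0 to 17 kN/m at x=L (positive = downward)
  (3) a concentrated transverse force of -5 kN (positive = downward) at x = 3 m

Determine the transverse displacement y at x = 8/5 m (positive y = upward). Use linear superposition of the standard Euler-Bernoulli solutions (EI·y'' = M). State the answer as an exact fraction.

y(8/5) = -1155833/234375000 m

Load 1 — point force P=2 kN at a=12/5 m (b=L-a=8/5):
  y_1 = -Pbx(L²-b²-x²)/(6LEI)  [x≤a] = -2·(8/5)·(8/5)·(4²-(8/5)²-(8/5)²)/(6·4·5000) = -544/1171875 m
Load 2 — triangular load w₀=17 kN/m (0→w₀ over full span):
  y_2 = -w₀x(7L⁴-10L²x²+3x⁴)/(360LEI) = -17·(8/5)·(7·4⁴-10·4²·(8/5)²+3·(8/5)⁴)/(360·4·5000) = -155176/29296875 m
Load 3 — point force P=-5 kN at a=3 m (b=L-a=1):
  y_3 = -Pbx(L²-b²-x²)/(6LEI)  [x≤a] = -(-5)·1·(8/5)·(4²-1²-(8/5)²)/(6·4·5000) = 311/375000 m
Superposition: y = Σ y_i = -1155833/234375000 m ≈ -0.004932 m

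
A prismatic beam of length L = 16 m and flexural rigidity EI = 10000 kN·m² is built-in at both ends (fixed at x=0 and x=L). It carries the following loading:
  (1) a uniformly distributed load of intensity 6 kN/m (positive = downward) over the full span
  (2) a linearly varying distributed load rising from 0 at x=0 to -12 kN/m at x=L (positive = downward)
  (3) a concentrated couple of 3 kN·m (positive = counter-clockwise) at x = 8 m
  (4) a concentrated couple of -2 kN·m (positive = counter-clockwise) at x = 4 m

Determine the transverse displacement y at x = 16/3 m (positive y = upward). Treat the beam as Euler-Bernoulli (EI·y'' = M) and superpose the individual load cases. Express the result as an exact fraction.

y(16/3) = -4906/759375 m

Load 1 — uniform load w=6 kN/m over full span:
  y_1 = -wx²(L-x)²/(24EI) = -6·(16/3)²·(16-(16/3))²/(24·10000) = -4096/50625 m
Load 2 — triangular load w₀=-12 kN/m (0→w₀ over full span):
  y_2 = -w₀x²(L-x)²(x+2L)/(120LEI) = -(-12)·(16/3)²·(16-(16/3))²·((16/3)+2·16)/(120·16·10000) = 57344/759375 m
Load 3 — applied couple M₀=3 kN·m at a=8 m (b=L-a=8):
  y_3 = (R_Ax³/6 - M_Ax²/2)/EI  [x≤a] with R_A=9/32, M_A=3/4 = ((9/32)·(16/3)³/6 - (3/4)·(16/3)²/2)/10000 = -2/5625 m
Load 4 — applied couple M₀=-2 kN·m at a=4 m (b=L-a=12):
  y_4 = (R_Ax³/6 - M_Ax²/2 - M₀(x-a)²/2)/EI  [x>a] with R_A=-9/64, M_A=3/8 = ((-9/64)·(16/3)³/6 - (3/8)·(16/3)²/2 - (-2)·((16/3)-4)²/2)/10000 = -4/5625 m
Superposition: y = Σ y_i = -4906/759375 m ≈ -0.006461 m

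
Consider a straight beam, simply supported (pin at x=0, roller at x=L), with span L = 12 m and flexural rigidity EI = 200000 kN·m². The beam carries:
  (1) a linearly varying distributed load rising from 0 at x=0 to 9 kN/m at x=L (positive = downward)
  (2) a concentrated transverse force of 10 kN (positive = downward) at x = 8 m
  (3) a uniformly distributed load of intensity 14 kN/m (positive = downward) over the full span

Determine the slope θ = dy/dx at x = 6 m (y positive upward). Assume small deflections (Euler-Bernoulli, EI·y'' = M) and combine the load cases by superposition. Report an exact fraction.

Load 1 — triangular load w₀=9 kN/m (0→w₀ over full span):
  θ_1 = -w₀(7L⁴-30L²x²+15x⁴)/(360LEI) = -9·(7·12⁴-30·12²·6²+15·6⁴)/(360·12·200000) = -189/2000000 rad
Load 2 — point force P=10 kN at a=8 m (b=L-a=4):
  θ_2 = -Pb(L²-b²-3x²)/(6LEI)  [x≤a] = -10·4·(12²-4²-3·6²)/(6·12·200000) = -1/18000 rad
Load 3 — uniform load w=14 kN/m over full span:
  θ_3 = -w(L³-6Lx²+4x³)/(24EI) = -14·(12³-6·12·6²+4·6³)/(24·200000) = 0 rad
Superposition: θ = Σ θ_i = -2701/18000000 rad ≈ -0.000150 rad

θ(6) = -2701/18000000 rad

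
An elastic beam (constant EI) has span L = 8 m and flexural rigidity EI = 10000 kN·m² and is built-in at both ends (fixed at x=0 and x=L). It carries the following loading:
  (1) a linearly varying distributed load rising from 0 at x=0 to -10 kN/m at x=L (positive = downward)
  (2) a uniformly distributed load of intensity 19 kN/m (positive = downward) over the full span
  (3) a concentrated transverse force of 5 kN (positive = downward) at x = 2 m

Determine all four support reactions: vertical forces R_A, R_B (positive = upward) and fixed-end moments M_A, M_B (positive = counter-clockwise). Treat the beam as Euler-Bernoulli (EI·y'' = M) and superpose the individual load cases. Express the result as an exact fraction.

R_A = 2183/32 kN, M_A = 685/8 kN·m, R_B = 1561/32 kN, M_B = -1709/24 kN·m

Load 1 — triangular load w₀=-10 kN/m (0→w₀ over full span):
  R_A = 3w₀L/20 = 3·(-10)·8/20 = -12 kN
  M_A = w₀L²/30 = (-10)·8²/30 = -64/3 kN·m
  R_B = 7w₀L/20 = 7·(-10)·8/20 = -28 kN
  M_B = -w₀L²/20 = -(-10)·8²/20 = 32 kN·m
Load 2 — uniform load w=19 kN/m over full span:
  R_A = wL/2 = 19·8/2 = 76 kN
  M_A = wL²/12 = 19·8²/12 = 304/3 kN·m
  R_B = wL/2 = 19·8/2 = 76 kN
  M_B = -wL²/12 = -19·8²/12 = -304/3 kN·m
Load 3 — point force P=5 kN at a=2 m (b=L-a=6):
  R_A = Pb²(3a+b)/L³ = 5·6²·(3·2+6)/8³ = 135/32 kN
  M_A = Pab²/L² = 5·2·6²/8² = 45/8 kN·m
  R_B = Pa²(a+3b)/L³ = 5·2²·(2+3·6)/8³ = 25/32 kN
  M_B = -Pa²b/L² = -5·2²·6/8² = -15/8 kN·m
Superposition: R_A = 2183/32 kN, M_A = 685/8 kN·m, R_B = 1561/32 kN, M_B = -1709/24 kN·m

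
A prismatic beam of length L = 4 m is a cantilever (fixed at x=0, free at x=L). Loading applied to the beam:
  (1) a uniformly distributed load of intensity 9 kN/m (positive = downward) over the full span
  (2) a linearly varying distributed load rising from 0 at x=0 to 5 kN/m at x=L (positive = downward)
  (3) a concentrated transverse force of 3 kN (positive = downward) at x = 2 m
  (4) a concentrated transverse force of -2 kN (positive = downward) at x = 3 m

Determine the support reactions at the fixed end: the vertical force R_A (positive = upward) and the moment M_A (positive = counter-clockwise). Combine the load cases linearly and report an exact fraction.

Load 1 — uniform load w=9 kN/m over full span:
  R_A = wL = 9·4 = 36 kN
  M_A = wL²/2 = 9·4²/2 = 72 kN·m
Load 2 — triangular load w₀=5 kN/m (0→w₀ over full span):
  R_A = w₀L/2 = 5·4/2 = 10 kN
  M_A = w₀L²/3 = 5·4²/3 = 80/3 kN·m
Load 3 — point force P=3 kN at a=2 m (b=L-a=2):
  R_A = P = 3 kN
  M_A = Pa = 3·2 = 6 kN·m
Load 4 — point force P=-2 kN at a=3 m (b=L-a=1):
  R_A = P = (-2) = -2 kN
  M_A = Pa = (-2)·3 = -6 kN·m
Superposition: R_A = 47 kN, M_A = 296/3 kN·m

R_A = 47 kN, M_A = 296/3 kN·m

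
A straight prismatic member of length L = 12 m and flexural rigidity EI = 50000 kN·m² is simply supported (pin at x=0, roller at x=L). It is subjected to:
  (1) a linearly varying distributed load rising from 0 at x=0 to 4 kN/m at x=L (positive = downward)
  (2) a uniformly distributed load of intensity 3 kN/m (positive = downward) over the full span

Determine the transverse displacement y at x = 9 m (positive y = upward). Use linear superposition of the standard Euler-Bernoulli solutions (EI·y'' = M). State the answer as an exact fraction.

y(9) = -783/40000 m

Load 1 — triangular load w₀=4 kN/m (0→w₀ over full span):
  y_1 = -w₀x(7L⁴-10L²x²+3x⁴)/(360LEI) = -4·9·(7·12⁴-10·12²·9²+3·9⁴)/(360·12·50000) = -3213/400000 m
Load 2 — uniform load w=3 kN/m over full span:
  y_2 = -wx(L³-2Lx²+x³)/(24EI) = -3·9·(12³-2·12·9²+9³)/(24·50000) = -4617/400000 m
Superposition: y = Σ y_i = -783/40000 m ≈ -0.019575 m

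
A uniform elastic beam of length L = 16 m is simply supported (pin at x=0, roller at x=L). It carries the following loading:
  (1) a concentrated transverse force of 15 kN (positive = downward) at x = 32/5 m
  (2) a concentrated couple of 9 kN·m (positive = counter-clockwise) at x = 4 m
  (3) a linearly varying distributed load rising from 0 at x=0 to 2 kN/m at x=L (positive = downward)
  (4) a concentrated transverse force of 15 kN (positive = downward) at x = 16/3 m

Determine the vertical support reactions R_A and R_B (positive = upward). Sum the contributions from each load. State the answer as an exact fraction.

Load 1 — point force P=15 kN at a=32/5 m (b=L-a=48/5):
  R_A = Pb/L = 15·(48/5)/16 = 9 kN
  R_B = Pa/L = 15·(32/5)/16 = 6 kN
Load 2 — applied couple M₀=9 kN·m at a=4 m (b=L-a=12):
  R_A = M₀/L = 9/16 kN
  R_B = -M₀/L = -9/16 kN
Load 3 — triangular load w₀=2 kN/m (0→w₀ over full span):
  R_A = w₀L/6 = 2·16/6 = 16/3 kN
  R_B = w₀L/3 = 2·16/3 = 32/3 kN
Load 4 — point force P=15 kN at a=16/3 m (b=L-a=32/3):
  R_A = Pb/L = 15·(32/3)/16 = 10 kN
  R_B = Pa/L = 15·(16/3)/16 = 5 kN
Superposition: R_A = 1195/48 kN, R_B = 1013/48 kN

R_A = 1195/48 kN, R_B = 1013/48 kN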